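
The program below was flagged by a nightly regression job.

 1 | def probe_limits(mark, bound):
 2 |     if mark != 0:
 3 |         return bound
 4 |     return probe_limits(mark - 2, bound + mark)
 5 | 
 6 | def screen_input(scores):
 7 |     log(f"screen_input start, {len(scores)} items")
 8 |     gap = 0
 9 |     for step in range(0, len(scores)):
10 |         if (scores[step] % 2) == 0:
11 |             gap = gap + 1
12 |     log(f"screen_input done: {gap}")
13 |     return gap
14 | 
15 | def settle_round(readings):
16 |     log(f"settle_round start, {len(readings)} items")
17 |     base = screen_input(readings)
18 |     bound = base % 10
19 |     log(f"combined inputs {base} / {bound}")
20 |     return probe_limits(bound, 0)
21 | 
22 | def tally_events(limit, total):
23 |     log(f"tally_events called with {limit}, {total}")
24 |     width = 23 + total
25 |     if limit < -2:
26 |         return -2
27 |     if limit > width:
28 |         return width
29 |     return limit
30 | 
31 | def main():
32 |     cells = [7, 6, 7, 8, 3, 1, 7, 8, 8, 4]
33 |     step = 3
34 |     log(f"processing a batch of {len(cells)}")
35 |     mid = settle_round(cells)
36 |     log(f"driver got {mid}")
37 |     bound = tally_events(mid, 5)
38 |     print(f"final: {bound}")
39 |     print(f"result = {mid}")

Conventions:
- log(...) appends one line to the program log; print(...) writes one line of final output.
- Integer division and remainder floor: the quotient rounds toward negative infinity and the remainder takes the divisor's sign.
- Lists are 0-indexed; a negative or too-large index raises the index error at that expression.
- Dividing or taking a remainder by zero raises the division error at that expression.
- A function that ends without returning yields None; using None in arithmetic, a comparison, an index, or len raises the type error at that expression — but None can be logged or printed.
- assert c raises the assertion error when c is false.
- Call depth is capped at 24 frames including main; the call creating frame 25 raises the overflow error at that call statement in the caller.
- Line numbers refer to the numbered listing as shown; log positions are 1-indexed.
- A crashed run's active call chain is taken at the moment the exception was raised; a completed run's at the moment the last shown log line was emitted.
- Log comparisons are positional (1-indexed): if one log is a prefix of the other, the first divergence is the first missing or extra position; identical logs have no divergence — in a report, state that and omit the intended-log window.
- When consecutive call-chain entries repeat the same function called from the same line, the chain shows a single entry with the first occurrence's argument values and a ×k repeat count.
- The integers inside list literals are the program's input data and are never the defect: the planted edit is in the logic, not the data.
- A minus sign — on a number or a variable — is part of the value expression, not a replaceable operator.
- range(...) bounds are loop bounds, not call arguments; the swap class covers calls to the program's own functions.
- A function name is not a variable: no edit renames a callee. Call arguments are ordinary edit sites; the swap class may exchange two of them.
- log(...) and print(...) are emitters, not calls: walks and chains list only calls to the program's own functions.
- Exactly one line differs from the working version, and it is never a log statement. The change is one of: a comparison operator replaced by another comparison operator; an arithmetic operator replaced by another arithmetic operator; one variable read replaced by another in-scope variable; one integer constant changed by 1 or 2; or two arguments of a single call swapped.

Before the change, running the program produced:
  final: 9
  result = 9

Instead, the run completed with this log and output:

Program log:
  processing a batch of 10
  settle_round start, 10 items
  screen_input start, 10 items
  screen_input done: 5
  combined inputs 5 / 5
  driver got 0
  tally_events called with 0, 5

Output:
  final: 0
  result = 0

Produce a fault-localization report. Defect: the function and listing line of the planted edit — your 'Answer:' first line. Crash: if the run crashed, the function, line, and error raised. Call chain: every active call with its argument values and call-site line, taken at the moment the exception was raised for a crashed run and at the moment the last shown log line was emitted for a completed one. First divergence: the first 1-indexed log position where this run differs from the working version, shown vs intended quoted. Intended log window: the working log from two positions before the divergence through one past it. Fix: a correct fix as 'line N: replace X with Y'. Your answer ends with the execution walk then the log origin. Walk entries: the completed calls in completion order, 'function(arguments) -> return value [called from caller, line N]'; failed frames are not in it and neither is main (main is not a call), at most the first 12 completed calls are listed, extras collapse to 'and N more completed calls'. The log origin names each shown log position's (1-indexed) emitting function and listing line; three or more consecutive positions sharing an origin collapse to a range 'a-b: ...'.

Answer: the defect is in probe_limits at line 2.
Key fact: The log first diverges at position 6: the faulty run prints 'driver got 0' where the working version prints 'driver got 9'.
Call chain: main -> tally_events(0, 5) (called at line 37).
First divergence: position 6 — the shown line 'driver got 0' should read 'driver got 9'.
Intended log window:
  4: screen_input done: 5
  5: combined inputs 5 / 5
  6: driver got 9
  7: tally_events called with 9, 5
Execution walk:
  screen_input([7, 6, 7, 8, 3, 1, 7, 8, 8, 4]) -> 5  [called from settle_round, line 17]
  probe_limits(5, 0) -> 0  [called from settle_round, line 20]
  settle_round([7, 6, 7, 8, 3, 1, 7, 8, 8, 4]) -> 0  [called from main, line 35]
  tally_events(0, 5) -> 0  [called from main, line 37]
Origin of each log line:
  1: emitted by main (line 34)
  2: emitted by settle_round (line 16)
  3: emitted by screen_input (line 7)
  4: emitted by screen_input (line 12)
  5: emitted by settle_round (line 19)
  6: emitted by main (line 36)
  7: emitted by tally_events (line 23)
A correct fix: line 2: replace `!=` with `<=`.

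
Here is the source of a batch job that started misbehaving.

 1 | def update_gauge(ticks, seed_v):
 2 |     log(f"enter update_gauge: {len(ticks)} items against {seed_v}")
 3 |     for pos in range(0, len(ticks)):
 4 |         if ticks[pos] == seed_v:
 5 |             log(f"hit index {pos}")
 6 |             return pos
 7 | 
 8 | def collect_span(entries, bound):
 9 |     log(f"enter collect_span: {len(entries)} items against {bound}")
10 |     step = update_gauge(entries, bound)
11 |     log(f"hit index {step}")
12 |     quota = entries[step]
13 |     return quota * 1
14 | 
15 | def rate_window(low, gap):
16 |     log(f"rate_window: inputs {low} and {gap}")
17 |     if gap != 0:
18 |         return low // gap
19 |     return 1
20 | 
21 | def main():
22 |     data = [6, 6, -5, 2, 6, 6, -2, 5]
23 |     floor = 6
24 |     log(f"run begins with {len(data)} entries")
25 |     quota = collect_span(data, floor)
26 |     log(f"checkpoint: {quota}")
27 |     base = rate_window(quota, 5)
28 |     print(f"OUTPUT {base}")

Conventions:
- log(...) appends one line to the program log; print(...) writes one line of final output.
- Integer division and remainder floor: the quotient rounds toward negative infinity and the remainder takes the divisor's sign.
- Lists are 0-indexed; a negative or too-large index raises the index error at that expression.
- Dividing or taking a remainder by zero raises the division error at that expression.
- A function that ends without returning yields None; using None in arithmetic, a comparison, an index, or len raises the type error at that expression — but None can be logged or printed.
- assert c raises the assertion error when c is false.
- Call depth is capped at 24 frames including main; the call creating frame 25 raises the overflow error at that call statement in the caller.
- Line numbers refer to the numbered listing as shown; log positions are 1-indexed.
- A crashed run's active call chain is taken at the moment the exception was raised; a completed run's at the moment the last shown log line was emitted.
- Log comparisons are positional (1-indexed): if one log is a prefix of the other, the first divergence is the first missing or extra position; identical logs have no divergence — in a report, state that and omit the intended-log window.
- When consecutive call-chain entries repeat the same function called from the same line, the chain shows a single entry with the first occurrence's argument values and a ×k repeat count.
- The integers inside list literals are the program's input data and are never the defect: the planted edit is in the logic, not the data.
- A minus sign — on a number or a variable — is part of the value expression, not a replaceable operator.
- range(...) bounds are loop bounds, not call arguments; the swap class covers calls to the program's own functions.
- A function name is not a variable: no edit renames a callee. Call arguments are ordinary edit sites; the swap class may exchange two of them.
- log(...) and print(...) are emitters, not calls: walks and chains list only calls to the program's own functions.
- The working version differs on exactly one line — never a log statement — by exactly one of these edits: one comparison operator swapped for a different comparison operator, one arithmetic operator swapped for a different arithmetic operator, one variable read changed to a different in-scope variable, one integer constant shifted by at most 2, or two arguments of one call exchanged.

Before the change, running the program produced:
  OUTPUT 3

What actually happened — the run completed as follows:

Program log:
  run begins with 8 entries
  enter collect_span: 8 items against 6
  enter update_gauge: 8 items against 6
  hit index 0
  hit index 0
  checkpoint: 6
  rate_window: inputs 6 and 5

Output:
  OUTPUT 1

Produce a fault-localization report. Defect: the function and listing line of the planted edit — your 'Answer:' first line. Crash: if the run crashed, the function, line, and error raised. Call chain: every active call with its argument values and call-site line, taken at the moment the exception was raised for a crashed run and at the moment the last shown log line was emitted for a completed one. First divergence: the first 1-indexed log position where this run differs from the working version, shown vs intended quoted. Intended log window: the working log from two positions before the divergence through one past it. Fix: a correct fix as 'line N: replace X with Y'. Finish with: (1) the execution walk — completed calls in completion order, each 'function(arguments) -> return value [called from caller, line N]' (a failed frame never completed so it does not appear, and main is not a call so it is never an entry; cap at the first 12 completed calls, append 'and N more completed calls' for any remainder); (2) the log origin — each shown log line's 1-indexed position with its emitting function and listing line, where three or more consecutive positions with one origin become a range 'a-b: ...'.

Answer: the defect is in collect_span at line 13.
Key fact: The log first diverges at position 6: the faulty run prints 'checkpoint: 6' where the working version prints 'checkpoint: 18'.
Call chain: main -> rate_window(6, 5) (called at line 27).
First divergence: position 6 — the shown line 'checkpoint: 6' should read 'checkpoint: 18'.
Intended log window:
  4: hit index 0
  5: hit index 0
  6: checkpoint: 18
  7: rate_window: inputs 18 and 5
Execution walk:
  update_gauge([6, 6, -5, 2, 6, 6, -2, 5], 6) -> 0  [called from collect_span, line 10]
  collect_span([6, 6, -5, 2, 6, 6, -2, 5], 6) -> 6  [called from main, line 25]
  rate_window(6, 5) -> 1  [called from main, line 27]
Log line origins:
  1: emitted by main (line 24)
  2: emitted by collect_span (line 9)
  3: emitted by update_gauge (line 2)
  4: emitted by update_gauge (line 5)
  5: emitted by collect_span (line 11)
  6: emitted by main (line 26)
  7: emitted by rate_window (line 16)
A correct fix: line 13: replace `1` with `3`.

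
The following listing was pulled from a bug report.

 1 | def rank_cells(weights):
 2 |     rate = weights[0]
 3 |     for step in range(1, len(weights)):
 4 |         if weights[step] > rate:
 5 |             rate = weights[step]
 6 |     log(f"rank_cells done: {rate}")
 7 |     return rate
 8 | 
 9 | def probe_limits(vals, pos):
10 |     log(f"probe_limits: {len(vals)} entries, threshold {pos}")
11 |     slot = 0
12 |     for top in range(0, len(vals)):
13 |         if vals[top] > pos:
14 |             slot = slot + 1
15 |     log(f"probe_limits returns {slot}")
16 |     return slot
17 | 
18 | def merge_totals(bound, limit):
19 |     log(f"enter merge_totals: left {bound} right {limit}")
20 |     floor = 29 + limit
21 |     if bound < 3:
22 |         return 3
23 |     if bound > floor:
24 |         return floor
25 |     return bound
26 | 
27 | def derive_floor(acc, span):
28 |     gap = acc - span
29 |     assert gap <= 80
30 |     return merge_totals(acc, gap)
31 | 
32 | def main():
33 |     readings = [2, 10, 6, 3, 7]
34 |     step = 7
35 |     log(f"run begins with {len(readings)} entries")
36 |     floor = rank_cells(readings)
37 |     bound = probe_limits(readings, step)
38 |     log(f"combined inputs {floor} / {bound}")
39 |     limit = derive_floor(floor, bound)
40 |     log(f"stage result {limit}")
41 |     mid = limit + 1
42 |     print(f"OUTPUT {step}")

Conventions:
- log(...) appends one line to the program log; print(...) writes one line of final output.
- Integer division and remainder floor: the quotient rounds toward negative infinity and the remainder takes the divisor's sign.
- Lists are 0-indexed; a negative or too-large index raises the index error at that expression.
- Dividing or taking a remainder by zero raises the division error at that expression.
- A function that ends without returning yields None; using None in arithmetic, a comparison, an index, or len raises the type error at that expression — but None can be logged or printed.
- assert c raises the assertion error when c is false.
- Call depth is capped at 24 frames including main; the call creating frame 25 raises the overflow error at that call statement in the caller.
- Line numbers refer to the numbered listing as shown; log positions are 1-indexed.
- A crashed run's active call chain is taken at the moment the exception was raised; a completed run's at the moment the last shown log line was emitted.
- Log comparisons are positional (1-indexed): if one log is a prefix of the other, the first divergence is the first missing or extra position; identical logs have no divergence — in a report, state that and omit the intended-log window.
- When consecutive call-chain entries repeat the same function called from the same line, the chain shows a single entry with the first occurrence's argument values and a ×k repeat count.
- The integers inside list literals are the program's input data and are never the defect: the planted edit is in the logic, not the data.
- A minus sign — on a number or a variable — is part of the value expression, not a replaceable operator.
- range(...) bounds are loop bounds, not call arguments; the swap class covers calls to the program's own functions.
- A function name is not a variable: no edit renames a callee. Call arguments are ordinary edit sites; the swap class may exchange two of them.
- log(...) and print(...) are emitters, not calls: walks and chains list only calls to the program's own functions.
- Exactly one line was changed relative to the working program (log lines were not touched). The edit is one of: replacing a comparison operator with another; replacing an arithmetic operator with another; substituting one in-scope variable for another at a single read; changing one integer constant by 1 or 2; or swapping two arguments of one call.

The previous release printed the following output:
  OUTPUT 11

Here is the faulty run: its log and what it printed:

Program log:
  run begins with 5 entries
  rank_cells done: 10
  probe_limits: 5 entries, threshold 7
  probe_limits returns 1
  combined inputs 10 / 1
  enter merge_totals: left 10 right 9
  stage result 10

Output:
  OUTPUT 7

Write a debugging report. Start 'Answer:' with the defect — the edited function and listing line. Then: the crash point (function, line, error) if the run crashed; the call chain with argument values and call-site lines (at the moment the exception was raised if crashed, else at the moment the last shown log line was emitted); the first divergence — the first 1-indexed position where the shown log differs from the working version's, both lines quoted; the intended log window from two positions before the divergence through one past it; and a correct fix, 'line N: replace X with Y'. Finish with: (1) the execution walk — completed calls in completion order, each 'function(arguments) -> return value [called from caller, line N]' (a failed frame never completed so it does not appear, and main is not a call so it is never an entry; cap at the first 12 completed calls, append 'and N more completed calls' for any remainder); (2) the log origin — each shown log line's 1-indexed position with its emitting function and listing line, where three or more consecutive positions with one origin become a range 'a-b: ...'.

Answer: the defect is in main at line 42.
Key observation: Every logged value matches the working version; the printed result is what differs.
Call chain: main.
First divergence: none (the log streams are identical).
Execution walk:
  rank_cells([2, 10, 6, 3, 7]) -> 10  [called from main, line 36]
  probe_limits([2, 10, 6, 3, 7], 7) -> 1  [called from main, line 37]
  merge_totals(10, 9) -> 10  [called from derive_floor, line 30]
  derive_floor(10, 1) -> 10  [called from main, line 39]
Log origin:
  1: emitted by main (line 35)
  2: emitted by rank_cells (line 6)
  3: emitted by probe_limits (line 10)
  4: emitted by probe_limits (line 15)
  5: emitted by main (line 38)
  6: emitted by merge_totals (line 19)
  7: emitted by main (line 40)
A correct fix: line 42: replace `step` with `mid`.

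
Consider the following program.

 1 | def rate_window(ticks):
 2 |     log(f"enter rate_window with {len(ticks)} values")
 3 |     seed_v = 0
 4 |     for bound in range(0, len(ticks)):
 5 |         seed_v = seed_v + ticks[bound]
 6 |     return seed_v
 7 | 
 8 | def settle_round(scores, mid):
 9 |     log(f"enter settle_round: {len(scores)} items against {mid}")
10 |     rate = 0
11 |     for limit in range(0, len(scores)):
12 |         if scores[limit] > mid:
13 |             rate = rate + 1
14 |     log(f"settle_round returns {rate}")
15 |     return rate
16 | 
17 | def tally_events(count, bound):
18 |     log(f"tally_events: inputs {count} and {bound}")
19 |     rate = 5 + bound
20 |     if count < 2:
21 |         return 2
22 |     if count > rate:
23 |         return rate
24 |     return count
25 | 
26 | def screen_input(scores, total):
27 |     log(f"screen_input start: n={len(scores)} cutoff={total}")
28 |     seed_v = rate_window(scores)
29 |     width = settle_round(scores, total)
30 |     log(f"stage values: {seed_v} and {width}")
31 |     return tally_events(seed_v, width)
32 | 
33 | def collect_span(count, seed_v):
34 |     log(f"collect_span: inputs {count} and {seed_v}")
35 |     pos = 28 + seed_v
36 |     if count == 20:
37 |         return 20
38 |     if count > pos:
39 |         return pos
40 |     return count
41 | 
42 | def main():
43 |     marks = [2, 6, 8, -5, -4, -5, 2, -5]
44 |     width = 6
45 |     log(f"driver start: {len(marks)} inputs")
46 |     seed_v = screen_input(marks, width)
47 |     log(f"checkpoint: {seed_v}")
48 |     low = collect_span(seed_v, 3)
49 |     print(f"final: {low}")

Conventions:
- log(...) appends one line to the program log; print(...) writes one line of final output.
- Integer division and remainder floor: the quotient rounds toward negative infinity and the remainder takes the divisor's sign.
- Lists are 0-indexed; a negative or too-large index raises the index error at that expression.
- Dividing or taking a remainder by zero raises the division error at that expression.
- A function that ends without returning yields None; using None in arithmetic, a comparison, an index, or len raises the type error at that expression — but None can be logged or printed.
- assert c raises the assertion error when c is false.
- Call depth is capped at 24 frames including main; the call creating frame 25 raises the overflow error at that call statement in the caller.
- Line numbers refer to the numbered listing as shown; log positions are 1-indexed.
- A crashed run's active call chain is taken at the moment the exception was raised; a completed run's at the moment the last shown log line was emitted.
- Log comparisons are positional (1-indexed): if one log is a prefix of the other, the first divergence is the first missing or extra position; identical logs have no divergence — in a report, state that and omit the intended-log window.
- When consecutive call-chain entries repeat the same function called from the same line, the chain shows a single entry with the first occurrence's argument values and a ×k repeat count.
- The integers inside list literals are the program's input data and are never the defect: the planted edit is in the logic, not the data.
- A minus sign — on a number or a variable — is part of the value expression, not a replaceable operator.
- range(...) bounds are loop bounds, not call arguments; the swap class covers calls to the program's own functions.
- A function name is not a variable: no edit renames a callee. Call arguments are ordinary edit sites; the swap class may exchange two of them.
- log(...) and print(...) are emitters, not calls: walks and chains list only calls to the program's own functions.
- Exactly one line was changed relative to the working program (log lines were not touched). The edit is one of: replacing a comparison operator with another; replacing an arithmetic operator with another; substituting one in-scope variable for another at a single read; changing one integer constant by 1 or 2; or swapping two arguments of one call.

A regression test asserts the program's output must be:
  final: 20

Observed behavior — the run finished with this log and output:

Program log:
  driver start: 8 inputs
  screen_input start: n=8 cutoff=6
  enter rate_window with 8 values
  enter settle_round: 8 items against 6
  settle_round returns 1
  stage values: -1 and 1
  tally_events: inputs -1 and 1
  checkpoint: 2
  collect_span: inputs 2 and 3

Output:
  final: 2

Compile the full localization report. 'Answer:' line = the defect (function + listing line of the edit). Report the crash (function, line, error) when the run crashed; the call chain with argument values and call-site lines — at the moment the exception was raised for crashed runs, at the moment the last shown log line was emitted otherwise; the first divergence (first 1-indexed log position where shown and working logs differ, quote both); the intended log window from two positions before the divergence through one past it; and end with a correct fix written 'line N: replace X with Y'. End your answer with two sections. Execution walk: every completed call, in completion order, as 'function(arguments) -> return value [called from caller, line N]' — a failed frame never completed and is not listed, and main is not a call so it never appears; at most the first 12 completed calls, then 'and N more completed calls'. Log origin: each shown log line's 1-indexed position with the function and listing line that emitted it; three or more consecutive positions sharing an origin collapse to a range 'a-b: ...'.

Answer: the defect is in collect_span at line 36.
Key observation: No log line changed; the fault shows up purely in the output.
Call chain: main -> collect_span(2, 3) (called at line 48).
First divergence: none — the logs agree in full.
Execution walk:
  rate_window([2, 6, 8, -5, -4, -5, 2, -5]) -> -1  [called from screen_input, line 28]
  settle_round([2, 6, 8, -5, -4, -5, 2, -5], 6) -> 1  [called from screen_input, line 29]
  tally_events(-1, 1) -> 2  [called from screen_input, line 31]
  screen_input([2, 6, 8, -5, -4, -5, 2, -5], 6) -> 2  [called from main, line 46]
  collect_span(2, 3) -> 2  [called from main, line 48]
Log origin:
  1: emitted by main (line 45)
  2: emitted by screen_input (line 27)
  3: emitted by rate_window (line 2)
  4: emitted by settle_round (line 9)
  5: emitted by settle_round (line 14)
  6: emitted by screen_input (line 30)
  7: emitted by tally_events (line 18)
  8: emitted by main (line 47)
  9: emitted by collect_span (line 34)
A correct fix: line 36: replace `==` with `<`.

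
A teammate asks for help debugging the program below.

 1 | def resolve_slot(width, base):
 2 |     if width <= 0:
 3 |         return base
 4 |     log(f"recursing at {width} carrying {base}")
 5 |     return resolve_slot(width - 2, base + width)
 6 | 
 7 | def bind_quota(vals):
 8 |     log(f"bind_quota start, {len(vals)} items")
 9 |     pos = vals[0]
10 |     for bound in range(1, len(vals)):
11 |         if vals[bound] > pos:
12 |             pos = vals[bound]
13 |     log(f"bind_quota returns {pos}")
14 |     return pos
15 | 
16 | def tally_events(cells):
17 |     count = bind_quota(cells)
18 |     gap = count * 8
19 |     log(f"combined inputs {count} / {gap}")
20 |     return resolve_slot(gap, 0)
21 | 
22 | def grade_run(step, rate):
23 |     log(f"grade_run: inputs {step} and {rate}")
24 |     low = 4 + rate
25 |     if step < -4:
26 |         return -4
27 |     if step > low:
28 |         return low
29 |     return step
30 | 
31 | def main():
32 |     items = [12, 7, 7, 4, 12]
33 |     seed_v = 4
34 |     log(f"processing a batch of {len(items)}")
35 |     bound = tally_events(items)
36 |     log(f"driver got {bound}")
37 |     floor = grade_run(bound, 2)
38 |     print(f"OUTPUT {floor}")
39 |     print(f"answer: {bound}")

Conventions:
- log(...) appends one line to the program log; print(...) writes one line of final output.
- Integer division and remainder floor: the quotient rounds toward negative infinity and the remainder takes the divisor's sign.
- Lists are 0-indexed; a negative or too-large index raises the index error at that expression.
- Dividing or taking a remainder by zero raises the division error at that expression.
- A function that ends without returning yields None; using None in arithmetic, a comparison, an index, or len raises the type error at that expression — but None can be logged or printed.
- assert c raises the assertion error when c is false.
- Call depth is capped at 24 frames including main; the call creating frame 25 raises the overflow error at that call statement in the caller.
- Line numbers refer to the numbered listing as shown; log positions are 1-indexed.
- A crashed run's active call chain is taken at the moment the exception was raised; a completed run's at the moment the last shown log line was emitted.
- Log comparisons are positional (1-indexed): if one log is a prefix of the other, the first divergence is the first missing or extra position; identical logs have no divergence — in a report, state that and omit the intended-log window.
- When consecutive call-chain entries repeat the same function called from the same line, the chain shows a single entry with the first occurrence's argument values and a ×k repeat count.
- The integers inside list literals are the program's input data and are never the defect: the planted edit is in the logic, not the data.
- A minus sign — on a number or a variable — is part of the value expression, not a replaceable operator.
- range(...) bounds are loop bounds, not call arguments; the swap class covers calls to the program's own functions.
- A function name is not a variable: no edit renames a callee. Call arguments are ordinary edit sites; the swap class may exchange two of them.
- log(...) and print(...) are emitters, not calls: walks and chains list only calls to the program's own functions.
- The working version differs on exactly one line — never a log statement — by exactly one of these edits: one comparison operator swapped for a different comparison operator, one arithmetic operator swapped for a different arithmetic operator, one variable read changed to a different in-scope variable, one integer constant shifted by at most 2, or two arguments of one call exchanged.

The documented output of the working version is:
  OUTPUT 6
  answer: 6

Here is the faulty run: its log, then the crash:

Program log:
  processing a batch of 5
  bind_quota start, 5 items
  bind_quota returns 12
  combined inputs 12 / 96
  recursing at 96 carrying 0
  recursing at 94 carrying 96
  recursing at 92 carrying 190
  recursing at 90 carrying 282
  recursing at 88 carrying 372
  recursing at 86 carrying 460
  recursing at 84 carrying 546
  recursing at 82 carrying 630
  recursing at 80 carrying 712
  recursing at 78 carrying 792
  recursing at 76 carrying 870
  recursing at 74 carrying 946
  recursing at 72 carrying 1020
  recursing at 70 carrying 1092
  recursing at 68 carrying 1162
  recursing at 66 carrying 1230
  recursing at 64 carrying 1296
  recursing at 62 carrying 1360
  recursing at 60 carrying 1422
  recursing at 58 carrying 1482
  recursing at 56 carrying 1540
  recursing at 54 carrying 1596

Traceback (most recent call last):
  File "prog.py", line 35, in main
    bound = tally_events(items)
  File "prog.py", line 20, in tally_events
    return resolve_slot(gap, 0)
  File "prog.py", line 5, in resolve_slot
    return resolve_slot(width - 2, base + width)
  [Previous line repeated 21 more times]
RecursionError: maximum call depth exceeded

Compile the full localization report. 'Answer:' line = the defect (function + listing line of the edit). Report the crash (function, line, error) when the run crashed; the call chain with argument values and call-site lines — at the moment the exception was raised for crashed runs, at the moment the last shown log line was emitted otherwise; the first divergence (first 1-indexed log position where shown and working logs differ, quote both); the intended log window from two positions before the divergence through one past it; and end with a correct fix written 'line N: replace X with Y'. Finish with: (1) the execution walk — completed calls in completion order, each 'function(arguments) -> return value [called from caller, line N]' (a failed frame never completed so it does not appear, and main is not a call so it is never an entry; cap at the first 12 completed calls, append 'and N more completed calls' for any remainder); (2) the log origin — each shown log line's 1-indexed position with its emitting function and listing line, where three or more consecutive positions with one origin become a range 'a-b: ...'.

Answer: the defect is in tally_events at line 18.
Core observation: Position 4 is the first bad log line: 'combined inputs 12 / 96' should read 'combined inputs 12 / 4'.
Crash: resolve_slot, line 5, RecursionError.
Call chain: main -> tally_events([12, 7, 7, 4, 12]) (called at line 35) -> resolve_slot(96, 0) (called at line 20) -> resolve_slot(94, 96) (called at line 5) ×21.
First divergence: position 4; shown 'combined inputs 12 / 96' vs intended 'combined inputs 12 / 4'.
Intended log window:
  2: bind_quota start, 5 items
  3: bind_quota returns 12
  4: combined inputs 12 / 4
  5: recursing at 4 carrying 0
Execution walk:
  bind_quota([12, 7, 7, 4, 12]) -> 12  [called from tally_events, line 17]
Log origins:
  1: logged in main at line 34
  2: logged in bind_quota at line 8
  3: logged in bind_quota at line 13
  4: logged in tally_events at line 19
  5-26: logged in resolve_slot at line 4
A correct fix: line 18: replace `*` with `%`.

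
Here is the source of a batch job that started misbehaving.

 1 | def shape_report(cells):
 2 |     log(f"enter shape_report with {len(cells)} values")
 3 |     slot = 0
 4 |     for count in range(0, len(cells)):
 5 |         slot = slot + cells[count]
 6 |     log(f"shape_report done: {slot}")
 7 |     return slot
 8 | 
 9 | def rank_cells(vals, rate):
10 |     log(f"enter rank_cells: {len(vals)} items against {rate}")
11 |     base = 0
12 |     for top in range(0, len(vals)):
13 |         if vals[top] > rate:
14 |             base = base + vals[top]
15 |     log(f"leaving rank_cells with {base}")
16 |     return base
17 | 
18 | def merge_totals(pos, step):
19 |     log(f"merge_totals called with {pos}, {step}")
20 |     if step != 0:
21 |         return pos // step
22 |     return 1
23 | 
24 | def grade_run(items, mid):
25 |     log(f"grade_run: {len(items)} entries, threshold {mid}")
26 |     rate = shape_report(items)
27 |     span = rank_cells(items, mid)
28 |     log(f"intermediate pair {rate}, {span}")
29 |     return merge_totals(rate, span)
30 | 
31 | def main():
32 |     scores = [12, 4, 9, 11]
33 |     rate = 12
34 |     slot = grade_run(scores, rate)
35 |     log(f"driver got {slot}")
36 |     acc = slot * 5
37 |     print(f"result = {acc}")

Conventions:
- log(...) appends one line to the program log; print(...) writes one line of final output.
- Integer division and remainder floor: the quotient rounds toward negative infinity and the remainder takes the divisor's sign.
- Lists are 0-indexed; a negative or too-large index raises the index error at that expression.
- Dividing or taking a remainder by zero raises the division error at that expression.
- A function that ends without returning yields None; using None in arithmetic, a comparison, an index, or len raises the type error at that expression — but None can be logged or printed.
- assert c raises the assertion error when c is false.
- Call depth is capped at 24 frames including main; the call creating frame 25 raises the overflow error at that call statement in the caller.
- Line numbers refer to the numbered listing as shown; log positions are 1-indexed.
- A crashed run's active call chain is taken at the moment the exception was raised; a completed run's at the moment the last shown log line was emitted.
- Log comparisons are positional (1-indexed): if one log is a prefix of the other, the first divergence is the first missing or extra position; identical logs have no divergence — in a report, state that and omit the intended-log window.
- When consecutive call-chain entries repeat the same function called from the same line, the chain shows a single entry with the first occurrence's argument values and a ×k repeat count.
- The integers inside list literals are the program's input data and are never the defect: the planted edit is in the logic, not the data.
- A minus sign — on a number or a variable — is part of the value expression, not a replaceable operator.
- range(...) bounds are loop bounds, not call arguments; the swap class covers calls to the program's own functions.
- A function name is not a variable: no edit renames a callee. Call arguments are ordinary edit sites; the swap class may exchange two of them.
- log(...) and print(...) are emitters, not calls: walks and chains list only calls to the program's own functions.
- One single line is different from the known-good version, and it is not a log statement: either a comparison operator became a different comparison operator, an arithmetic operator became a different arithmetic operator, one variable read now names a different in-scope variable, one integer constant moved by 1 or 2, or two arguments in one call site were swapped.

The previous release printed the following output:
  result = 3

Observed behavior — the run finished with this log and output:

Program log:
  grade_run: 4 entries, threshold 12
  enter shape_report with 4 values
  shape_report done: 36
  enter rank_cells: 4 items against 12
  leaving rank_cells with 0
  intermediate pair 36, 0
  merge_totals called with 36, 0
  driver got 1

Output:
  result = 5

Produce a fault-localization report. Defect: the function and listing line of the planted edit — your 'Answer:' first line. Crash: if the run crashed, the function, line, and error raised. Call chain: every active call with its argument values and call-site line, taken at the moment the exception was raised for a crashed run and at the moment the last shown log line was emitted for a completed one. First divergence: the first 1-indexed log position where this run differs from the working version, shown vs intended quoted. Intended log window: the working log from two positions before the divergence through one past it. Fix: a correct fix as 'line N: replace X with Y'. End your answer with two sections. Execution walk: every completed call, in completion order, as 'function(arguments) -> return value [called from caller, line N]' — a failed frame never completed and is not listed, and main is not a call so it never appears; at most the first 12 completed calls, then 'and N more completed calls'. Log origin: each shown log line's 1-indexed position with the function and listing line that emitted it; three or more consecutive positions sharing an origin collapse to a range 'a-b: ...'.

Answer: the defect is in main at line 36.
Key observation: The logs agree in full; only the final output differs.
Call chain: main.
First divergence: none (the log streams are identical).
Execution walk:
  shape_report([12, 4, 9, 11]) -> 36  [called from grade_run, line 26]
  rank_cells([12, 4, 9, 11], 12) -> 0  [called from grade_run, line 27]
  merge_totals(36, 0) -> 1  [called from grade_run, line 29]
  grade_run([12, 4, 9, 11], 12) -> 1  [called from main, line 34]
Log line origins:
  1: logged in grade_run at line 25
  2: logged in shape_report at line 2
  3: logged in shape_report at line 6
  4: logged in rank_cells at line 10
  5: logged in rank_cells at line 15
  6: logged in grade_run at line 28
  7: logged in merge_totals at line 19
  8: logged in main at line 35
A correct fix: line 36: replace `5` with `3`.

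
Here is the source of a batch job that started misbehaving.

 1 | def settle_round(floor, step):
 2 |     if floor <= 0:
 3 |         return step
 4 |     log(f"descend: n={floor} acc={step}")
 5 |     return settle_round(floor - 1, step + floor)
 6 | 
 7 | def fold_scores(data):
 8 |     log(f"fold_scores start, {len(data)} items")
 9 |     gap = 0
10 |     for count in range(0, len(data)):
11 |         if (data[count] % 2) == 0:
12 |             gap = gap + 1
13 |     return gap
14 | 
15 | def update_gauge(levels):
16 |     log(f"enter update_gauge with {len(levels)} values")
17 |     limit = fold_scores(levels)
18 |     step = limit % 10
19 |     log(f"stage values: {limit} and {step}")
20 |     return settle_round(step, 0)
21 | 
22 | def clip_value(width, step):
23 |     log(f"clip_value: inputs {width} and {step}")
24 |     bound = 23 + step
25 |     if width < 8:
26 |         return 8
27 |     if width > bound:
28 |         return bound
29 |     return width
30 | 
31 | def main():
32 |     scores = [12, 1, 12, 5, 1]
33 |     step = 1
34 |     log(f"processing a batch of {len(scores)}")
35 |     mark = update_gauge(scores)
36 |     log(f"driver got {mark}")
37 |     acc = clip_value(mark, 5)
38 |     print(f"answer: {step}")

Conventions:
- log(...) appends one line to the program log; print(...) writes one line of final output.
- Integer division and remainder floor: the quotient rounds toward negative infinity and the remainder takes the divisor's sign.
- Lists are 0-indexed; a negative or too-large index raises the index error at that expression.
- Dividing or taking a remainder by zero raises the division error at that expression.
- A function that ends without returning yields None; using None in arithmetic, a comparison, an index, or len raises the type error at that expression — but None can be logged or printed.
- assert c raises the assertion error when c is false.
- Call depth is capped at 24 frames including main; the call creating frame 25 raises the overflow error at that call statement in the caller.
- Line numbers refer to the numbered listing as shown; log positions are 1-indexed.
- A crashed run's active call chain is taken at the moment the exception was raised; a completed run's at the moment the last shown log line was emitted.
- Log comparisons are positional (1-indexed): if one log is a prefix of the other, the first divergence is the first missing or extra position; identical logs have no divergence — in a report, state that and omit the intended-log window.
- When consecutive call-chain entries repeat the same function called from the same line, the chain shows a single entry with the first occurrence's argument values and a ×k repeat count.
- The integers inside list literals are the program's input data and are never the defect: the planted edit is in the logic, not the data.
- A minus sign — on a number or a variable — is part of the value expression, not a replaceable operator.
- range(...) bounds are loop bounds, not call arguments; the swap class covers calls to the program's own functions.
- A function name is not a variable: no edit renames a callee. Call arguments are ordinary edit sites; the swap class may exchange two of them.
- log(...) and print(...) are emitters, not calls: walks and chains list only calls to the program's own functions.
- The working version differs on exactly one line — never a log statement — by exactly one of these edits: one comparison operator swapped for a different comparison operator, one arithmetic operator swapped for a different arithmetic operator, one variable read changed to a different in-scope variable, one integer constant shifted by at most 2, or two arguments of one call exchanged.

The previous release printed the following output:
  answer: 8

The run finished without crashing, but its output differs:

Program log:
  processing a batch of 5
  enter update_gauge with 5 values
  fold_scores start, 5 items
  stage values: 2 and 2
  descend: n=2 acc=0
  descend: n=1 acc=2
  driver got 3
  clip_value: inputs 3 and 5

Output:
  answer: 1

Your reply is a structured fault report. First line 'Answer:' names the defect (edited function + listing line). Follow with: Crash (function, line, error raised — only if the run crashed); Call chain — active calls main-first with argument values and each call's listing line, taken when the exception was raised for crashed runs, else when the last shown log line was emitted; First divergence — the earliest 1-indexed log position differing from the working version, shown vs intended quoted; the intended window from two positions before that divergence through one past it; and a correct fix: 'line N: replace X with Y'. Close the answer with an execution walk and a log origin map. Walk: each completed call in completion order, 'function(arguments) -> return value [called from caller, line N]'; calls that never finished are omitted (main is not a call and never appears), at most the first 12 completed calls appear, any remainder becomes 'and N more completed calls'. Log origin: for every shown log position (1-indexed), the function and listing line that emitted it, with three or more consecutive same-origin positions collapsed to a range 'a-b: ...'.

Answer: the defect is in main at line 38.
Core observation: The logs agree in full; only the final output differs.
Call chain: main -> clip_value(3, 5) (called at line 37).
First divergence: there is none — every log position agrees.
Execution walk:
  fold_scores([12, 1, 12, 5, 1]) -> 2  [called from update_gauge, line 17]
  settle_round(0, 3) -> 3  [called from settle_round, line 5]
  settle_round(1, 2) -> 3  [called from settle_round, line 5]
  settle_round(2, 0) -> 3  [called from update_gauge, line 20]
  update_gauge([12, 1, 12, 5, 1]) -> 3  [called from main, line 35]
  clip_value(3, 5) -> 8  [called from main, line 37]
Log origins:
  1 — main, line 34
  2 — update_gauge, line 16
  3 — fold_scores, line 8
  4 — update_gauge, line 19
  5 — settle_round, line 4
  6 — settle_round, line 4
  7 — main, line 36
  8 — clip_value, line 23
A correct fix: line 38: replace `step` with `acc`.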